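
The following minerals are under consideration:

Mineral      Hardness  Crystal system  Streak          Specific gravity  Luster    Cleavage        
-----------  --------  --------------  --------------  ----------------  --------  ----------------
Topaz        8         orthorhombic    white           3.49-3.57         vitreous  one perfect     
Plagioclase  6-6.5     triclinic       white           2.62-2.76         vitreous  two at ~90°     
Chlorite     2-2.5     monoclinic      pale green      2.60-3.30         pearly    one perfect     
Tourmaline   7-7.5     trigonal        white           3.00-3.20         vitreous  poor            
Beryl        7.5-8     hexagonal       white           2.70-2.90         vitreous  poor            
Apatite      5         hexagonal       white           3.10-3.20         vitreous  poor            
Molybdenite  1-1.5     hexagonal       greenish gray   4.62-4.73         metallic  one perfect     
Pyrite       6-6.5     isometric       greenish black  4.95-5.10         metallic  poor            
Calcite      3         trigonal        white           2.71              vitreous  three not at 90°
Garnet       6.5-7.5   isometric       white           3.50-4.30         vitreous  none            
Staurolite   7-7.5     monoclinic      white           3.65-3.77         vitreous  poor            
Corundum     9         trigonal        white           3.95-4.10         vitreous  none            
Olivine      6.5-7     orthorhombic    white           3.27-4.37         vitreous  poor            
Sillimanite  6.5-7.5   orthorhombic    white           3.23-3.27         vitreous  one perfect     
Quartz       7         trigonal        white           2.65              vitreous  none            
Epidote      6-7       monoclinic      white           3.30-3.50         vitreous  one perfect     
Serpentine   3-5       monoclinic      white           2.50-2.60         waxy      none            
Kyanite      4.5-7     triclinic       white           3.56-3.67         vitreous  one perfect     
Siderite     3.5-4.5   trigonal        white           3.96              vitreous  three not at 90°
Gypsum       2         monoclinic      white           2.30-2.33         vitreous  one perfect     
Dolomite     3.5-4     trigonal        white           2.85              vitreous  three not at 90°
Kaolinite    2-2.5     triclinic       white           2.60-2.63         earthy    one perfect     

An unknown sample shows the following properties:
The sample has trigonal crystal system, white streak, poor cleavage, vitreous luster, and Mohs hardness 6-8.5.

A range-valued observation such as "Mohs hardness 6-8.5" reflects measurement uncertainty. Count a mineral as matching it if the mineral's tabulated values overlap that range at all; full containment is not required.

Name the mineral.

Tourmaline

Trigonal crystal system — only Tourmaline, Calcite, Corundum, Quartz, Siderite, Dolomite remain.
White streak — all remaining candidates fit.
Poor cleavage — Tourmaline remains.
Vitreous luster — consistent with all remaining minerals.
Mohs hardness 6-8.5 — consistent with all remaining minerals.
Tourmaline is the sole remaining match.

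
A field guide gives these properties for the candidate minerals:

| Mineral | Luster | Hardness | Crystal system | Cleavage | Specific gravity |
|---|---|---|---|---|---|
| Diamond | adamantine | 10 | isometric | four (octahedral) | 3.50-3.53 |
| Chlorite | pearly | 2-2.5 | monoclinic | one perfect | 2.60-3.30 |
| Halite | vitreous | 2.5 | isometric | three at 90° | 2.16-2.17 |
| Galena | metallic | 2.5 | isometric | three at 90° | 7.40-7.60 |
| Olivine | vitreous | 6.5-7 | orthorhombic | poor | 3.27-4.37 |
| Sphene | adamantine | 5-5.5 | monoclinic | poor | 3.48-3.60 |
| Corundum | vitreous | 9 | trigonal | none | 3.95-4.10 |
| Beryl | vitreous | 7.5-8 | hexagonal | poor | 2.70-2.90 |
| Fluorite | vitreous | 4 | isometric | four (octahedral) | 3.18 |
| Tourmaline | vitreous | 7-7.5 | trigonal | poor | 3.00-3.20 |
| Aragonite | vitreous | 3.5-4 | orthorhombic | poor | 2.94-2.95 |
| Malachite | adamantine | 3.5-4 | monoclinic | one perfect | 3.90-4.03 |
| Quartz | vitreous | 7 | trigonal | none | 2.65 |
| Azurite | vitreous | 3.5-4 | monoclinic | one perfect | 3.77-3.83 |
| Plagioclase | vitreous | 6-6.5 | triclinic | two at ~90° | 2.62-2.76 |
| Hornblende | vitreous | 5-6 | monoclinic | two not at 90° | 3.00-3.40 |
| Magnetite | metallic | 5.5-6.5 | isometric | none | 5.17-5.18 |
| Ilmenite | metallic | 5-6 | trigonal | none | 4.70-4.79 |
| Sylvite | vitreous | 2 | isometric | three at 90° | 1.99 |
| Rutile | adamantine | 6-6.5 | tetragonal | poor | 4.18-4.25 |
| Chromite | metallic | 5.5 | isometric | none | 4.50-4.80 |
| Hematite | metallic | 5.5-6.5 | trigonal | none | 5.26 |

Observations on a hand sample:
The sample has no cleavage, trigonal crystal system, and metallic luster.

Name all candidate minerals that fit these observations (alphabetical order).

No cleavage — Corundum, Quartz, Magnetite, Ilmenite, Chromite, Hematite remain.
Trigonal crystal system excludes Magnetite, Chromite.
Metallic luster excludes Corundum, Quartz.
The minerals that satisfy all observations are Hematite, Ilmenite.

Hematite, Ilmenite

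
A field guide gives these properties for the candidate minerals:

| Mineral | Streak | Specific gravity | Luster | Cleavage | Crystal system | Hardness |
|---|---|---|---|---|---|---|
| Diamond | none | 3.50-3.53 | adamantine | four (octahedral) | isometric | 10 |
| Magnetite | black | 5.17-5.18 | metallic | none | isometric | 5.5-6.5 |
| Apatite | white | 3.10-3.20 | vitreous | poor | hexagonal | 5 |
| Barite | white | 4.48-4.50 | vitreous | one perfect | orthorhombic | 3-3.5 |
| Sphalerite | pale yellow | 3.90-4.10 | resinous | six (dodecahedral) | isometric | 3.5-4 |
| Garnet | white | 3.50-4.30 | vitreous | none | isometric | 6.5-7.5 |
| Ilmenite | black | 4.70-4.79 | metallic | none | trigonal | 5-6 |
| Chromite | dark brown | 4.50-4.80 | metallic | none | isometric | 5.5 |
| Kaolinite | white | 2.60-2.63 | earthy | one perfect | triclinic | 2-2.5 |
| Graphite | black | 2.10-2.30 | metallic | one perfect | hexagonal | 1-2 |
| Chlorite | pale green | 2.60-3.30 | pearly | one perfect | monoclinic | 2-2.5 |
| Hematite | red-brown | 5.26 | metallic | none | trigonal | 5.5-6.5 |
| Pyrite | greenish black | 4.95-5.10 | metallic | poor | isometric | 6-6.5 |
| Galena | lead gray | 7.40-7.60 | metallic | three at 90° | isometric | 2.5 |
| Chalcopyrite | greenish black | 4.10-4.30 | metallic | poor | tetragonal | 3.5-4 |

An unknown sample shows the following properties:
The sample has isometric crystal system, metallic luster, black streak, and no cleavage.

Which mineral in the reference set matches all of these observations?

Magnetite

Isometric crystal system — narrows the field to Diamond, Magnetite, Sphalerite, Garnet, Chromite, Pyrite, Galena.
Metallic luster eliminates Diamond, Sphalerite, Garnet.
Black streak — narrows the field to Magnetite.
No cleavage — consistent with all remaining minerals.
Magnetite is the sole remaining match.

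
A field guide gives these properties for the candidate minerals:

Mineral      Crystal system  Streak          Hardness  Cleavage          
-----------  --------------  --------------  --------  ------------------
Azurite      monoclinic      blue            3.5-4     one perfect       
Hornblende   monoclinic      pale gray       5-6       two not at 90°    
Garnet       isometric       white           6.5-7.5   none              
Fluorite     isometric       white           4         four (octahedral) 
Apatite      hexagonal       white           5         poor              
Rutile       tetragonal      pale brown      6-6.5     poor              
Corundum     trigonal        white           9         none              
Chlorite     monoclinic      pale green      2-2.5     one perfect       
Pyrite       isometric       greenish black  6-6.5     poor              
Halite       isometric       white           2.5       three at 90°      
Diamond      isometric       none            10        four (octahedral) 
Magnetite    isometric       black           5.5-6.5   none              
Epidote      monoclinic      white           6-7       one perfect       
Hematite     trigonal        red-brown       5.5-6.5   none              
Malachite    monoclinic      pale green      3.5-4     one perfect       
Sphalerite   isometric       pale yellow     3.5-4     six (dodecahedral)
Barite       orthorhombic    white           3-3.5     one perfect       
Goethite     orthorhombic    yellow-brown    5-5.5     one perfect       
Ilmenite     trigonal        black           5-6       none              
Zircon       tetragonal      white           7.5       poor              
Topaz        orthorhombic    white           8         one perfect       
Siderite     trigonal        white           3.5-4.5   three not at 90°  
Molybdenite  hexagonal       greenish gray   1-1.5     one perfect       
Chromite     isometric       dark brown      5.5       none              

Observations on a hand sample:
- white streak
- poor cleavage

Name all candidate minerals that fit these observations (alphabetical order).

White streak: narrows the field to Garnet, Fluorite, Apatite, Corundum, Halite, Epidote, Barite, Zircon, Topaz, Siderite.
Poor cleavage: only Apatite, Zircon remain.
The minerals that satisfy all observations are Apatite, Zircon.

Apatite, Zircon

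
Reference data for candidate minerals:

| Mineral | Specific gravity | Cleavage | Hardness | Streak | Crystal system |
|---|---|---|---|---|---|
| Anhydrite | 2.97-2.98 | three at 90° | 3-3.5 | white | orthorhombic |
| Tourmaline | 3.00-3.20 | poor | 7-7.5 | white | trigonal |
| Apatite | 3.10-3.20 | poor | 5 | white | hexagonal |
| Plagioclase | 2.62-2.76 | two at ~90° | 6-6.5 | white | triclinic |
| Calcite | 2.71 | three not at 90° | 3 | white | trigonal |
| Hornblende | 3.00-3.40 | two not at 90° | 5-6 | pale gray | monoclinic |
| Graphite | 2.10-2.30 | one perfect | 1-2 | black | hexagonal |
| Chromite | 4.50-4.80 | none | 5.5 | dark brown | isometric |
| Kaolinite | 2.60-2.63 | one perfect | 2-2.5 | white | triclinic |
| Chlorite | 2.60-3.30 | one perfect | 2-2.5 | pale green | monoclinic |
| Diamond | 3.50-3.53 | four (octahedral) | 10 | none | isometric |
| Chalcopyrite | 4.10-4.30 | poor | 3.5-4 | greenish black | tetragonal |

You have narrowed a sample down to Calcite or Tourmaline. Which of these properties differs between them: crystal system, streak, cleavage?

Crystal system: both trigonal — identical.
Streak: both white — identical.
Cleavage: Calcite three not at 90°, Tourmaline poor — these differ.
Of the listed properties, cleavage is the one that separates them.

cleavage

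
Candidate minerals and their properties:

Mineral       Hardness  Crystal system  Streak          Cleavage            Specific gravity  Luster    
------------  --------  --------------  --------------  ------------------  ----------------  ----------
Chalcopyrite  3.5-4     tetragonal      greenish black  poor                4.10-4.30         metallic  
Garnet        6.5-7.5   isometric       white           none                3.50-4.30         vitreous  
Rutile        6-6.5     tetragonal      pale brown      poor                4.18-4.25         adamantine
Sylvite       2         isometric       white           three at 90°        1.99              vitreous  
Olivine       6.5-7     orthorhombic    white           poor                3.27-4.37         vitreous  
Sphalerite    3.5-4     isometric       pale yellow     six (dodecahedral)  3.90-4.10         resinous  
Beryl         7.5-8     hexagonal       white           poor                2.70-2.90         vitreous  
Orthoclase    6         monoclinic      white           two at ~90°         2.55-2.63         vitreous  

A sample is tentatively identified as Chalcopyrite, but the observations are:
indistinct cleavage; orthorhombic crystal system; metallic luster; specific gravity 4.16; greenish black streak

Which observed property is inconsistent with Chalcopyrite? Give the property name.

Indistinct cleavage: Chalcopyrite has cleavage poor — agrees.
Orthorhombic crystal system: Chalcopyrite has tetragonal system — inconsistent.
Metallic luster: Chalcopyrite has metallic luster — agrees.
Specific gravity 4.16: Chalcopyrite has SG 4.10-4.30 — agrees.
Greenish black streak: Chalcopyrite has greenish black streak — agrees.
Only the crystal system is inconsistent.

crystal system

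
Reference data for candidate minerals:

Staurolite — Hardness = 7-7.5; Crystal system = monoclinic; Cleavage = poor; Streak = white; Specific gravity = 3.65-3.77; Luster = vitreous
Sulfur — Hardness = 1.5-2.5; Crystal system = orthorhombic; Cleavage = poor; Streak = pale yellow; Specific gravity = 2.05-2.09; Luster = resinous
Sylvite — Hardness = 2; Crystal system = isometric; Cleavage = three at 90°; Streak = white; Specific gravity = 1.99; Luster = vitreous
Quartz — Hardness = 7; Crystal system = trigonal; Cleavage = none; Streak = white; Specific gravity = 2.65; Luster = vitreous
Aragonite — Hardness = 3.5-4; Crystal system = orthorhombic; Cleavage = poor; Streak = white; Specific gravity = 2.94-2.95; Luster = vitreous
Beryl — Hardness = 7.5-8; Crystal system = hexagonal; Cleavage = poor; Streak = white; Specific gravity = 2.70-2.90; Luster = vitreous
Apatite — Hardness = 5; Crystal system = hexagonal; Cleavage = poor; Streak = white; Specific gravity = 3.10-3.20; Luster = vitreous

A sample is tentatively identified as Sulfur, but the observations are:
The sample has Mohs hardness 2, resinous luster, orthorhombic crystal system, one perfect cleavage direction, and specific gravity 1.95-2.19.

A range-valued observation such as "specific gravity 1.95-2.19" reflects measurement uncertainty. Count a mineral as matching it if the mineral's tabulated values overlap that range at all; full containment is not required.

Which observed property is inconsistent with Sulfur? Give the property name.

Mohs hardness 2: Sulfur has hardness 1.5-2.5 — agrees.
Resinous luster: Sulfur has resinous luster — agrees.
Orthorhombic crystal system: Sulfur has orthorhombic system — agrees.
One perfect cleavage direction: Sulfur has cleavage poor — inconsistent.
Specific gravity 1.95-2.19: Sulfur has SG 2.05-2.09 — agrees.
Everything matches except the cleavage.

cleavage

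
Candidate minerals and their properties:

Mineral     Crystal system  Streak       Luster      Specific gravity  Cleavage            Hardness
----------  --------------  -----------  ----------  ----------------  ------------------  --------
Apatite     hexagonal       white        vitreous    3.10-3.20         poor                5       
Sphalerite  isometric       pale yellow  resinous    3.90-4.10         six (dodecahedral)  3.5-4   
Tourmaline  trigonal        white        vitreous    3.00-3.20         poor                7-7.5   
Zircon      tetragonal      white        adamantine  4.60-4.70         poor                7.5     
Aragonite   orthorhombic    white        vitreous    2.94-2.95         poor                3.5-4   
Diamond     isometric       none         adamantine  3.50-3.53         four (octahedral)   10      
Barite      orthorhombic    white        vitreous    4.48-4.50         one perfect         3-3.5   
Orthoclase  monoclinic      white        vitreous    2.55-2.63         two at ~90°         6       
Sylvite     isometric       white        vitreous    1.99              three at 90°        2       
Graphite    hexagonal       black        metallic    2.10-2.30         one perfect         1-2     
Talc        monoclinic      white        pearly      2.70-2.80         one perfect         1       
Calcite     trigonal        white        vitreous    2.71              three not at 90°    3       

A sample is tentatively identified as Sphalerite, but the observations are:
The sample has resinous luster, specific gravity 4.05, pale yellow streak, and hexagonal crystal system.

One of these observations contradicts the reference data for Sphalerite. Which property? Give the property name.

Resinous luster: Sphalerite has resinous luster — matches.
Specific gravity 4.05: Sphalerite has SG 3.90-4.10 — matches.
Pale yellow streak: Sphalerite has pale yellow streak — matches.
Hexagonal crystal system: Sphalerite has isometric system — inconsistent.
Only the crystal system is inconsistent.

crystal system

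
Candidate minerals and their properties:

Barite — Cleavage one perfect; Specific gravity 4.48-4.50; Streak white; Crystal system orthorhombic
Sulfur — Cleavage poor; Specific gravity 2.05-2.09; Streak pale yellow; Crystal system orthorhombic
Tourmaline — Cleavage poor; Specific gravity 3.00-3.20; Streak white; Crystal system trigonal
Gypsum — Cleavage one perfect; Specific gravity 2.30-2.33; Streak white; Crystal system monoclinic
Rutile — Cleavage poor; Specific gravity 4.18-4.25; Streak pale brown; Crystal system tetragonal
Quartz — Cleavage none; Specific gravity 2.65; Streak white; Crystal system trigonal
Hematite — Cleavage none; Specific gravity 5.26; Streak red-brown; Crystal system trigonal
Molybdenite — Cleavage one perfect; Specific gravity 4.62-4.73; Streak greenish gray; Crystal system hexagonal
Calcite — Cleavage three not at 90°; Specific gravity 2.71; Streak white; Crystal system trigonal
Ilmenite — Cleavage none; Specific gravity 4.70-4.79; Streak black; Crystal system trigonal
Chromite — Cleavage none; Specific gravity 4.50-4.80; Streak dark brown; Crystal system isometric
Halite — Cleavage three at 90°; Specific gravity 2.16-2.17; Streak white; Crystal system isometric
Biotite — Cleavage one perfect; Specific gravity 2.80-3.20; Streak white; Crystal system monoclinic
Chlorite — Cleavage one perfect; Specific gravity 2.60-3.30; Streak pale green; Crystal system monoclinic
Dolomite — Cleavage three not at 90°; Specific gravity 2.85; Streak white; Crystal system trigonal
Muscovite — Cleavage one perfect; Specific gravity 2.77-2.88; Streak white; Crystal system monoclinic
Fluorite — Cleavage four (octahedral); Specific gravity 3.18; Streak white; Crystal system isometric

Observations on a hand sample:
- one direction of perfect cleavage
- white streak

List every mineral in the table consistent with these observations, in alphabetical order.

Barite, Biotite, Gypsum, Muscovite

One direction of perfect cleavage — Barite, Gypsum, Molybdenite, Biotite, Chlorite, Muscovite remain.
White streak rules out Molybdenite, Chlorite.
Consistent with every observation: Barite, Biotite, Gypsum, Muscovite.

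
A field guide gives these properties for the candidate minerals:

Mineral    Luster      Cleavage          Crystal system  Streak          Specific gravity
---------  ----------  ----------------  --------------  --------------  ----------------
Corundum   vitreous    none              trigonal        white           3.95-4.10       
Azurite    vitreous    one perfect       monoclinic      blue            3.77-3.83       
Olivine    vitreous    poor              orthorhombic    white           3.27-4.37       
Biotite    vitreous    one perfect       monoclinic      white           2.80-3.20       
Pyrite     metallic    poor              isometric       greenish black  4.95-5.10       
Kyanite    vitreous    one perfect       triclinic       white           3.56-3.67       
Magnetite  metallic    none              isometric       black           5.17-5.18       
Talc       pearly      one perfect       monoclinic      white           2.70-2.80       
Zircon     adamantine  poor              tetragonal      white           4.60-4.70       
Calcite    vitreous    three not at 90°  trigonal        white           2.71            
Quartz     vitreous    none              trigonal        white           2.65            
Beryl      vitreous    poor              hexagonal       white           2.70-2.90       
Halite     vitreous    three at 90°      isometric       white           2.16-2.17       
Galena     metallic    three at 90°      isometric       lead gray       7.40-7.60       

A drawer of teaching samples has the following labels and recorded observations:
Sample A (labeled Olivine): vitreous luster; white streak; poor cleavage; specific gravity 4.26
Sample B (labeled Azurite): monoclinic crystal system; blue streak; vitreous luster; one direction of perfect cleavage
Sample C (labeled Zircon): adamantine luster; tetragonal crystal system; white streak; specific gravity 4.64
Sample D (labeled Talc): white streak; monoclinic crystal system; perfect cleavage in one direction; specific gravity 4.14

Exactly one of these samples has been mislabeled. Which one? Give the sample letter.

Sample A: nothing contradicts Olivine.
Sample B: nothing contradicts Azurite.
Sample C: nothing contradicts Zircon.
Sample D: Talc has SG 2.70-2.80, but the record shows specific gravity 4.14 — this label is wrong.
Sample D is the mislabeled one.

D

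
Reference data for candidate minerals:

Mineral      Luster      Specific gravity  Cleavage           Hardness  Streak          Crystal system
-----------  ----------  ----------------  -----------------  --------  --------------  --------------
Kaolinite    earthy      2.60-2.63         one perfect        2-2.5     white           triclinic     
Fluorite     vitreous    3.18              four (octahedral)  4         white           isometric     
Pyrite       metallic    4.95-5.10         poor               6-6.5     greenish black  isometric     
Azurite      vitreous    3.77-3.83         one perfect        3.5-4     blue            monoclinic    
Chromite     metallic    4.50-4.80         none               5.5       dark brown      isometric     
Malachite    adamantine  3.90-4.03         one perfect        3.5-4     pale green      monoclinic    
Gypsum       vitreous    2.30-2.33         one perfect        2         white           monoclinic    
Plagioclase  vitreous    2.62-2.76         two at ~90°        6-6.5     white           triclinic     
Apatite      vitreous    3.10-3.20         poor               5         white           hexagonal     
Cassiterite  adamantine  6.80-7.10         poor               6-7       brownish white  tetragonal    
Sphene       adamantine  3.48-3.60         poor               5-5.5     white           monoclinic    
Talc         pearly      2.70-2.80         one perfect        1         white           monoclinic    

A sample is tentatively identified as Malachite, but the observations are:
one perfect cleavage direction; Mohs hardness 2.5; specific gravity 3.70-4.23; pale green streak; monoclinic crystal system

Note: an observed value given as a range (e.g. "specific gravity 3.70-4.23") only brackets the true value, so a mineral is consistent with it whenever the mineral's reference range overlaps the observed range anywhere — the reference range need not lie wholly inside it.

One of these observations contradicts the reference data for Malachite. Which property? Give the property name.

One perfect cleavage direction: Malachite has cleavage one perfect — within range.
Mohs hardness 2.5: Malachite has hardness 3.5-4 — inconsistent.
Specific gravity 3.70-4.23: Malachite has SG 3.90-4.03 — within range.
Pale green streak: Malachite has pale green streak — within range.
Monoclinic crystal system: Malachite has monoclinic system — within range.
Everything matches except the hardness.

hardness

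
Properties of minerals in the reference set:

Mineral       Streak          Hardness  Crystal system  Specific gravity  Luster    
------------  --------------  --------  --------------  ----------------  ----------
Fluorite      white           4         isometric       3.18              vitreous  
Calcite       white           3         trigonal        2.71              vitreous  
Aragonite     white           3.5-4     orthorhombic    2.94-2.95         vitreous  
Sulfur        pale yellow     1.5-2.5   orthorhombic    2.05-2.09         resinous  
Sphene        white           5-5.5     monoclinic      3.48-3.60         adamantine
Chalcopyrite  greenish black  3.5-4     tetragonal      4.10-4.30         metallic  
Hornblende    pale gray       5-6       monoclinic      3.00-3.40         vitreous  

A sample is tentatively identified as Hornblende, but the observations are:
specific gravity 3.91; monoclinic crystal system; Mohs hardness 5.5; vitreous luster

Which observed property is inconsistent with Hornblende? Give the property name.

specific gravity

Specific gravity 3.91: Hornblende has SG 3.00-3.40 — outside the reference range.
Monoclinic crystal system: Hornblende has monoclinic system — matches.
Mohs hardness 5.5: Hornblende has hardness 5-6 — matches.
Vitreous luster: Hornblende has vitreous luster — matches.
The specific gravity is the one property that does not fit.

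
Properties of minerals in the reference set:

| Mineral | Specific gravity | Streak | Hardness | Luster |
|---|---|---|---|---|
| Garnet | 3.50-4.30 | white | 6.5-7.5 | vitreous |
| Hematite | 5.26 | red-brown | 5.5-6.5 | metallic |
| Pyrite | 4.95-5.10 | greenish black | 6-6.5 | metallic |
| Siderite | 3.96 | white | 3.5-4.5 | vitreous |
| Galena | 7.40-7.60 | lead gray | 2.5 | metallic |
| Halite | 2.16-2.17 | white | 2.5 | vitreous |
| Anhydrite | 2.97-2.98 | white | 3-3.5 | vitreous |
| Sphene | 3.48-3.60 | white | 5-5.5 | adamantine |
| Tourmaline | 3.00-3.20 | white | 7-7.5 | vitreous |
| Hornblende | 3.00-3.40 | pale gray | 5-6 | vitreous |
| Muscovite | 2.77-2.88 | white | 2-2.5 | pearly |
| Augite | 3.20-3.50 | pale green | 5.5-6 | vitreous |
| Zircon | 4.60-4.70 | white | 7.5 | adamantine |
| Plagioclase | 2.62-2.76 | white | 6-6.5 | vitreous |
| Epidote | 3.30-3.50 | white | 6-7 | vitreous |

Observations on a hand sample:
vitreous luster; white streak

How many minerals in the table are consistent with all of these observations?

7

Vitreous luster is inconsistent with Hematite, Pyrite, Galena, Sphene, Muscovite, Zircon.
White streak eliminates Hornblende, Augite.
Remaining candidates: Anhydrite, Epidote, Garnet, Halite, Plagioclase, Siderite, Tourmaline.
That is 7 minerals.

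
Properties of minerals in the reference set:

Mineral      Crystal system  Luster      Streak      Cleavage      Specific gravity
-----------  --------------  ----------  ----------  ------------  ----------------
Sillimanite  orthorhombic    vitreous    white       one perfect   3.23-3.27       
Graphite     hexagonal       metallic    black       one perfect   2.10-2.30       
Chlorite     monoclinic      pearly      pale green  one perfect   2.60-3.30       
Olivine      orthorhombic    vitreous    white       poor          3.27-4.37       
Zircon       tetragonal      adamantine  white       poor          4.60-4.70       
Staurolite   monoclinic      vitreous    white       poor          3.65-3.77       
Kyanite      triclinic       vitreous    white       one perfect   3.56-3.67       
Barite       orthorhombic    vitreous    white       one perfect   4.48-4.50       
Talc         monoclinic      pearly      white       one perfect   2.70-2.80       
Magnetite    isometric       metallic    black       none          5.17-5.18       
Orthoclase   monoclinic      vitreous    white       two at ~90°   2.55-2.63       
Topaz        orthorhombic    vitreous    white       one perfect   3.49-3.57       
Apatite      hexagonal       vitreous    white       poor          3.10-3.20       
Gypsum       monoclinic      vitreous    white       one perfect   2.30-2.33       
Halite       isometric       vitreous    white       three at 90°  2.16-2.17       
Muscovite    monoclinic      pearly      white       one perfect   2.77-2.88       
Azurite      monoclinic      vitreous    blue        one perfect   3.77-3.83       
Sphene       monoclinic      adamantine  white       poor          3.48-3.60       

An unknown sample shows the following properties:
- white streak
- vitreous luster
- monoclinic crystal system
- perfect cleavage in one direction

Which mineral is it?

White streak is inconsistent with Graphite, Chlorite, Magnetite, Azurite.
Vitreous luster rules out Zircon, Talc, Muscovite, Sphene.
Monoclinic crystal system — only Staurolite, Orthoclase, Gypsum remain.
Perfect cleavage in one direction — leaves Gypsum.
Only Gypsum satisfies all observations.

Gypsum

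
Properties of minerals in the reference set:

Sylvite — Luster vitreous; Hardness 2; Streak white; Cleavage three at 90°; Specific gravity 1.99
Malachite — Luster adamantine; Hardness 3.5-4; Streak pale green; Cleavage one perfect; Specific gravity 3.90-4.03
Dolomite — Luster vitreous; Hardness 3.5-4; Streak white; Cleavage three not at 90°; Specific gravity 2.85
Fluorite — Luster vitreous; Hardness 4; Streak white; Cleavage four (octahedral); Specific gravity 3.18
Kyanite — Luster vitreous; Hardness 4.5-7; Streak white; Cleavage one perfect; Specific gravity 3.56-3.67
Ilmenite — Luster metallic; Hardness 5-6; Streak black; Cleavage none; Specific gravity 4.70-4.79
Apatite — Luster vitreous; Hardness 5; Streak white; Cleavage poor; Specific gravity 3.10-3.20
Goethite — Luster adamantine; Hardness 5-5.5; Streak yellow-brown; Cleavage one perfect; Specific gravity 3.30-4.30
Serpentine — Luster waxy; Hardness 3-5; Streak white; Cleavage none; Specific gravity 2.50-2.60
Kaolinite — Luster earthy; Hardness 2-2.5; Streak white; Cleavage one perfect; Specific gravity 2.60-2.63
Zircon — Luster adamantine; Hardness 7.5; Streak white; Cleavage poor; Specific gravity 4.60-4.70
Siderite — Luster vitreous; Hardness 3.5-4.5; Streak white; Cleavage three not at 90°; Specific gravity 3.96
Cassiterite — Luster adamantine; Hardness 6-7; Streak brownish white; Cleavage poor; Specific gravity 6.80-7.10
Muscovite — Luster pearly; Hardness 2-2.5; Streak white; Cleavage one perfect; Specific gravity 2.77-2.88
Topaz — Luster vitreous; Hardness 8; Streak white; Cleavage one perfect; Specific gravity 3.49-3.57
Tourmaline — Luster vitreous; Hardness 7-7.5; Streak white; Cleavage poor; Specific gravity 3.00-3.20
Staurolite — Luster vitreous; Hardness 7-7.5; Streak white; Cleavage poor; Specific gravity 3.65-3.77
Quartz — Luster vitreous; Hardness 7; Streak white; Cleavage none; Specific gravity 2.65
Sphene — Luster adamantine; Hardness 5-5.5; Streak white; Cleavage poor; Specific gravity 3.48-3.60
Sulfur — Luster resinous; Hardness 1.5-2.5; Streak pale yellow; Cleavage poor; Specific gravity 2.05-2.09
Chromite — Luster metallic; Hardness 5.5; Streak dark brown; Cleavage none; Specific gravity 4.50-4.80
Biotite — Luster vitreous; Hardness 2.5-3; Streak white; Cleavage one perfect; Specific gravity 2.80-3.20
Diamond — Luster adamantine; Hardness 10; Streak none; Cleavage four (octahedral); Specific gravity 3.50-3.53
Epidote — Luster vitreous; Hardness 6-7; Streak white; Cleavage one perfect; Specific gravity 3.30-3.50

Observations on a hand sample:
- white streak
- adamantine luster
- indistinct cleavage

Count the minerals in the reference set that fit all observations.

2

White streak: Sylvite, Dolomite, Fluorite, Kyanite, Apatite, Serpentine, Kaolinite, Zircon, Siderite, Muscovite, Topaz, Tourmaline, Staurolite, Quartz, Sphene, Biotite, Epidote remain.
Adamantine luster: leaves Zircon, Sphene.
Indistinct cleavage: no further eliminations.
Remaining candidates: Sphene, Zircon.
That is 2 minerals.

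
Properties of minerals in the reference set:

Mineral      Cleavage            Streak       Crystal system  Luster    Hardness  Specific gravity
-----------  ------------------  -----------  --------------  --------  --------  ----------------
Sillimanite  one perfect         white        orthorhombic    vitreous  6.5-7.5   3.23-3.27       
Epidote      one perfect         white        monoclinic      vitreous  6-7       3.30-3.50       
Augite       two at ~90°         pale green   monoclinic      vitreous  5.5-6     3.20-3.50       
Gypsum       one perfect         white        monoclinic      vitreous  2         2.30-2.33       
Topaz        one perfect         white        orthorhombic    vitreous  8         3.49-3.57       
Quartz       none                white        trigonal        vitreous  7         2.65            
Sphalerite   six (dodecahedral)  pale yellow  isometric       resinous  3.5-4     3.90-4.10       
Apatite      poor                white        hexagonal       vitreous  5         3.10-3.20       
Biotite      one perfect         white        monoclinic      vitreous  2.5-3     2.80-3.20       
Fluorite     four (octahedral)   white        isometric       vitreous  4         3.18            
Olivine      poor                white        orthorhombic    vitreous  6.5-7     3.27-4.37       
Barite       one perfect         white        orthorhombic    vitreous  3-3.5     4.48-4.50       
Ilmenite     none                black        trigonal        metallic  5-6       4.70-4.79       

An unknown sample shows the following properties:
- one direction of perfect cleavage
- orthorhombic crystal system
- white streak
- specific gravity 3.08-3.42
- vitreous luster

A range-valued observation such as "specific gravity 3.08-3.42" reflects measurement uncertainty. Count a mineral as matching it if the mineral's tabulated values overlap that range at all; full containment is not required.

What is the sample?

One direction of perfect cleavage: narrows the field to Sillimanite, Epidote, Gypsum, Topaz, Biotite, Barite.
Orthorhombic crystal system rules out Epidote, Gypsum, Biotite.
White streak: consistent with all remaining minerals.
Specific gravity 3.08-3.42: only Sillimanite remains.
Vitreous luster: all remaining candidates fit.
Sillimanite is the sole remaining match.

Sillimanite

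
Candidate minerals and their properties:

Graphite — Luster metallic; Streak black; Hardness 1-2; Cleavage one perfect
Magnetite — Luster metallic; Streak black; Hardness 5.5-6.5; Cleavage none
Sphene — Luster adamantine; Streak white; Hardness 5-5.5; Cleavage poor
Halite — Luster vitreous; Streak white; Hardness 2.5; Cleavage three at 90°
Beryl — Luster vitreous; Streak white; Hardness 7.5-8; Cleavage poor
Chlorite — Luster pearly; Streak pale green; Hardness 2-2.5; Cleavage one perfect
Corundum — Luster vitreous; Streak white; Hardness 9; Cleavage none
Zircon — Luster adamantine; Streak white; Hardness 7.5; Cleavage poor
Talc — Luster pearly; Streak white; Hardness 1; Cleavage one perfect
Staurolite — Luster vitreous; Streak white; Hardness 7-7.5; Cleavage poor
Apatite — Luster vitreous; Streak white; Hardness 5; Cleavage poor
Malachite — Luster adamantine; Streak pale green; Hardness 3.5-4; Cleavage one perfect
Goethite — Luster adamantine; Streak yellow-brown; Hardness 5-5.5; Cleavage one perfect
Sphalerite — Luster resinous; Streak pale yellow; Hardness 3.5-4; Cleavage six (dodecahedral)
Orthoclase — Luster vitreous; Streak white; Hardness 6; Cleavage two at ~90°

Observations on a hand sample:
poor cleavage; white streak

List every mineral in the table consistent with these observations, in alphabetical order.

Poor cleavage — narrows the field to Sphene, Beryl, Zircon, Staurolite, Apatite.
White streak — no further eliminations.
Remaining candidates: Apatite, Beryl, Sphene, Staurolite, Zircon.

Apatite, Beryl, Sphene, Staurolite, Zircon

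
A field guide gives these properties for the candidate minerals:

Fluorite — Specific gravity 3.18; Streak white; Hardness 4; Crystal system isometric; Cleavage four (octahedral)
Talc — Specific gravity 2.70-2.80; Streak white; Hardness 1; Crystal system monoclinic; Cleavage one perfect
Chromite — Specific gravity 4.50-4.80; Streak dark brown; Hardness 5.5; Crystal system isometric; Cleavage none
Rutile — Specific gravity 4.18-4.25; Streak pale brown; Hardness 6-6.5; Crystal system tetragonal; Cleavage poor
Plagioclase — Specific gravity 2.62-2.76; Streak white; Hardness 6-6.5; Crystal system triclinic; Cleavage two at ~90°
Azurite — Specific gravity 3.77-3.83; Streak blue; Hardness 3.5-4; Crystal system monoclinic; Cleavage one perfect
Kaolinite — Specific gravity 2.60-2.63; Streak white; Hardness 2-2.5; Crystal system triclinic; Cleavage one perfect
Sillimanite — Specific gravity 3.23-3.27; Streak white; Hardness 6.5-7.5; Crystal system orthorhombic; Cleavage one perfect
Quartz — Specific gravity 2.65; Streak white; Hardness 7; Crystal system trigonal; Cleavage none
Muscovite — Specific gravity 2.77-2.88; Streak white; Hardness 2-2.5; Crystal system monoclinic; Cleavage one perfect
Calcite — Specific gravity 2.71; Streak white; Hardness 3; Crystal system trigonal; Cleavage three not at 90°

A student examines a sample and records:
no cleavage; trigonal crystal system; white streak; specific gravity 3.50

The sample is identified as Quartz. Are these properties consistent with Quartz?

No

No cleavage — matches Quartz (cleavage none).
Trigonal crystal system — matches Quartz (trigonal system).
White streak — matches Quartz (white streak).
Specific gravity 3.50 — Quartz has SG 2.65; inconsistent.
Specific gravity alone is enough to reject Quartz.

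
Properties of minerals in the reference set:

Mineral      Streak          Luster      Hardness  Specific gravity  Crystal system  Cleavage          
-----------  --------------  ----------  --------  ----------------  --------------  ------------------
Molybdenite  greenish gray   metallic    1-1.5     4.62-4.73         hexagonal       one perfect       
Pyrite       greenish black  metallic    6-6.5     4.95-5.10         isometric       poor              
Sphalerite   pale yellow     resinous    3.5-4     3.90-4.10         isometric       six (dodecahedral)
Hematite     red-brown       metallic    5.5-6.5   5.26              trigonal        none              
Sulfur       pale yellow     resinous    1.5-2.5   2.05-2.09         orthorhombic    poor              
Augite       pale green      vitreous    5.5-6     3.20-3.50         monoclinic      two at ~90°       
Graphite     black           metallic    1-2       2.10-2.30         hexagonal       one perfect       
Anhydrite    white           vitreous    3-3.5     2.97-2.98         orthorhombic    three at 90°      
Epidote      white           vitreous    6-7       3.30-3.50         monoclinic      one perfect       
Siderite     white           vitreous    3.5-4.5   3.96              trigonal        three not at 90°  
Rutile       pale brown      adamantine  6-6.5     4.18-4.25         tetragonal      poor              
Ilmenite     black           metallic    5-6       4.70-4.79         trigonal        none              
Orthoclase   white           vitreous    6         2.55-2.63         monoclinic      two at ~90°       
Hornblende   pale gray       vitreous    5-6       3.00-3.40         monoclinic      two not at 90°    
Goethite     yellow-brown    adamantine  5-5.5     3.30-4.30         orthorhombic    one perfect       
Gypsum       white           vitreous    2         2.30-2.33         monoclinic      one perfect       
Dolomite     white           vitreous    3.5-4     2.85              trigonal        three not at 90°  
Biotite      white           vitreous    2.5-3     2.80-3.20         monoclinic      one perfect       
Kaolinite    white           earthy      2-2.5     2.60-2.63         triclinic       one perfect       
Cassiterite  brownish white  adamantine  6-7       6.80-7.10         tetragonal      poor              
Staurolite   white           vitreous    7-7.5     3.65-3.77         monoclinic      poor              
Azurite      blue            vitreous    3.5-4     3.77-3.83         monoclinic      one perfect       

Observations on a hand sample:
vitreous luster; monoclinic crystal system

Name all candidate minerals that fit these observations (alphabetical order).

Augite, Azurite, Biotite, Epidote, Gypsum, Hornblende, Orthoclase, Staurolite

Vitreous luster: only Augite, Anhydrite, Epidote, Siderite, Orthoclase, Hornblende, Gypsum, Dolomite, Biotite, Staurolite, Azurite remain.
Monoclinic crystal system is inconsistent with Anhydrite, Siderite, Dolomite.
Remaining candidates: Augite, Azurite, Biotite, Epidote, Gypsum, Hornblende, Orthoclase, Staurolite.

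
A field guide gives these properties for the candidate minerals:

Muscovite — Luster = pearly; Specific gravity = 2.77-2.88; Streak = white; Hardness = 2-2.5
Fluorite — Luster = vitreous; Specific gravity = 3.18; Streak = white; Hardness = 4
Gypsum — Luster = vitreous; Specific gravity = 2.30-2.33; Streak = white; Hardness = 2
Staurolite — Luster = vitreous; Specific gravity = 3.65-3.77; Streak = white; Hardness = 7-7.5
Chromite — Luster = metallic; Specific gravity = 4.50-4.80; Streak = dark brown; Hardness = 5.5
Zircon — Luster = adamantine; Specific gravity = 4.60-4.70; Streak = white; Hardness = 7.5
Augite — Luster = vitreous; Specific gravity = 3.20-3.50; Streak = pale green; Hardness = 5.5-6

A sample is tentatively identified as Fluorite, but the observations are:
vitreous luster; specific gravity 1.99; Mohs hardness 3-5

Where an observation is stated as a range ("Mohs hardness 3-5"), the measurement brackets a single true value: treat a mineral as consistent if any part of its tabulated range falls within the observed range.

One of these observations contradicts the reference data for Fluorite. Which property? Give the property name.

Vitreous luster: Fluorite has vitreous luster — consistent.
Specific gravity 1.99: Fluorite has SG 3.18 — does not match.
Mohs hardness 3-5: Fluorite has hardness 4 — consistent.
Everything matches except the specific gravity.

specific gravity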